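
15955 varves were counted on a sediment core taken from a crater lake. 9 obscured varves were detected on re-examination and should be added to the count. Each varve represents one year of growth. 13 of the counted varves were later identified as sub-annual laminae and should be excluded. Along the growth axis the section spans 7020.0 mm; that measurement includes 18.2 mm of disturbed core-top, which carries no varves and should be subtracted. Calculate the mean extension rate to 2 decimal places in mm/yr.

After corrections the count is 15955 − 13 + 9 = 15951 varves.
Net length = 7020.0 − 18.2 = 7001.8 mm.
7001.8 mm over 15951 years gives 7001.8 / 15951 ≈ 0.44 mm/yr.

0.44 mm/yr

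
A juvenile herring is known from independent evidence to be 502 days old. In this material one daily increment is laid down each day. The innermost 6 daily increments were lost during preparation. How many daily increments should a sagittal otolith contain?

Expected daily increments over 502 days: 502.
Subtracting the 6 daily increments not captured gives 502 − 6 = 496 daily increments in the record.

496 daily increments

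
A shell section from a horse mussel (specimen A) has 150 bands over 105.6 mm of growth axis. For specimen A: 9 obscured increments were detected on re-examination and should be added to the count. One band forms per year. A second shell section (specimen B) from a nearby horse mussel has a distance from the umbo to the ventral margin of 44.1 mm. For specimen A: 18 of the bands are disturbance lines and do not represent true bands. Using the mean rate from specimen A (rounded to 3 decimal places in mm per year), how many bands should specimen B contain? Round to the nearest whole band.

Specimen A: adjusted count: 150 − 18 + 9 = 141 bands.
A: Extension rate ≈ 105.6 / 141 = 0.749 mm per year.
Specimen B: 44.1 mm / 0.749 mm per year = 58.88 years ≈ 59 bands.

59 bands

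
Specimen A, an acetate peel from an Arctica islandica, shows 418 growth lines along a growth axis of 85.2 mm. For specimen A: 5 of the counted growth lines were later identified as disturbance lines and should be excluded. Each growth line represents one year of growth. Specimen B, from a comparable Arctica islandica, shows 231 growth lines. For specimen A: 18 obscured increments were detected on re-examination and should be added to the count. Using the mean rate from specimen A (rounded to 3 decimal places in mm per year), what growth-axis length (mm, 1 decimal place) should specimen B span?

45.7 mm

Specimen A: adjusted count: 418 − 5 + 18 = 431 growth lines.
A: Mean rate = 85.2 mm / 431 years ≈ 0.198 mm/year.
B's length ≈ 0.198 × 231 = 45.7 mm.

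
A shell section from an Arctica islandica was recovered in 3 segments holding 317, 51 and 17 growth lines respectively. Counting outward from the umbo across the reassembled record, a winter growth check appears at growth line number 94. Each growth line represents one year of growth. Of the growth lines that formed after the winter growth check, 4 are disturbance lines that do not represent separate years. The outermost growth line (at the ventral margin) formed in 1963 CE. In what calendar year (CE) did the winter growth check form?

1676 CE

Total growth lines = 317 + 51 + 17 = 385.
385 − 94 = 291 growth lines lie beyond the winter growth check toward the ventral margin.
Excluding 4 false growth lines: 291 − 4 = 287.
Counting back 287 years from 1963 CE places the winter growth check in 1963 − 287 = 1676 CE.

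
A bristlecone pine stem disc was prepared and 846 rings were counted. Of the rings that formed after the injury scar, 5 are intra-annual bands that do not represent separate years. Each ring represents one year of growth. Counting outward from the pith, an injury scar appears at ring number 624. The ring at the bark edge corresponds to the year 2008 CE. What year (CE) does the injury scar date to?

1791 CE

846 − 624 = 222 rings lie beyond the injury scar toward the bark edge.
Excluding 5 false rings: 222 − 5 = 217.
Counting back 217 years from 2008 CE places the injury scar in 2008 − 217 = 1791 CE.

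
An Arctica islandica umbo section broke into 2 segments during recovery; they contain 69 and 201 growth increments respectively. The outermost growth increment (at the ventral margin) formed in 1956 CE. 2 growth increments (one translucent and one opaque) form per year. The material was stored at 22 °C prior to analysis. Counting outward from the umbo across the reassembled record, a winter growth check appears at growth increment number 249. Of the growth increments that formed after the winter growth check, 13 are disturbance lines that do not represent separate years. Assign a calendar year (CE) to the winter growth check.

Total growth increments = 69 + 201 = 270.
270 − 249 = 21 growth increments lie beyond the winter growth check toward the ventral margin.
Excluding 13 false growth increments: 21 − 13 = 8.
With 2 growth increments per year, 8 / 2 = 4 years.
The growth increment at the ventral margin is 1956 CE, so the winter growth check dates to 1956 − 4 = 1952 CE.

1952 CE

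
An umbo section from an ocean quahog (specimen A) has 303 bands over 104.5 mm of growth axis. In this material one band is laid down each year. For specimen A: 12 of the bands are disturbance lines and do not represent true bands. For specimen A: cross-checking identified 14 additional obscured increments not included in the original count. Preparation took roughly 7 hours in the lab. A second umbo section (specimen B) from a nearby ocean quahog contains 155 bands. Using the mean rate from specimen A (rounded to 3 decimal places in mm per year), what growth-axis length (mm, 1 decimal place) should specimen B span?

Specimen A: adjusted count: 303 − 12 + 14 = 305 bands.
A: Mean rate = 104.5 mm / 305 years ≈ 0.343 mm/year.
Length of B = 0.343 × 155 = 53.2 mm.

53.2 mm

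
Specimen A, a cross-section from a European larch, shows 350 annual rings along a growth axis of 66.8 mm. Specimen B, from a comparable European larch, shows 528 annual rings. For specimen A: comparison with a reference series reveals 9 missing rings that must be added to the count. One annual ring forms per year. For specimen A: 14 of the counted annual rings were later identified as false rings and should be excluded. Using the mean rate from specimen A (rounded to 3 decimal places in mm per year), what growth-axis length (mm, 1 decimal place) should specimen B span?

102.4 mm

Specimen A: true annual ring count = 350 − 14 + 9 = 345.
A: Extension rate ≈ 66.8 / 345 = 0.194 mm per year.
Length of B = 0.194 × 528 = 102.4 mm.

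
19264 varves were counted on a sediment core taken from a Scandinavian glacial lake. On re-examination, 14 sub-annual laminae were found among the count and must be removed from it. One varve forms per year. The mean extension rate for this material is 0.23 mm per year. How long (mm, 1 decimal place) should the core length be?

After corrections the count is 19264 − 14 = 19250 varves.
Length ≈ 0.23 × 19250 = 4427.5 mm.

4427.5 mm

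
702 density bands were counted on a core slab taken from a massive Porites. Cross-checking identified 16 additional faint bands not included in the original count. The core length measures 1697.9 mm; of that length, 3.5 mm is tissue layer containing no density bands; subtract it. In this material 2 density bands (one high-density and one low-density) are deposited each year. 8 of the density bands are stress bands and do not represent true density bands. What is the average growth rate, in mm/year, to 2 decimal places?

After corrections the count is 702 − 8 + 16 = 710 density bands.
Dividing by 2 density bands per year: 710 / 2 = 355 years.
Removing the 3.5 mm offcut leaves 1697.9 − 3.5 = 1694.4 mm.
Extension rate ≈ 1694.4 / 355 = 4.77 mm/year.

4.77 mm/year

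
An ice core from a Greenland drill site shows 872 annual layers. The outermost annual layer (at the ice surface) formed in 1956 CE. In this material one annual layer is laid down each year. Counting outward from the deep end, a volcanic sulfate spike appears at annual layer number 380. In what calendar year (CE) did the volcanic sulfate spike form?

Between annual layer 380 and the ice surface there are 872 − 380 = 492 annual layers.
Counting back 492 years from 1956 CE places the volcanic sulfate spike in 1956 − 492 = 1464 CE.

1464 CE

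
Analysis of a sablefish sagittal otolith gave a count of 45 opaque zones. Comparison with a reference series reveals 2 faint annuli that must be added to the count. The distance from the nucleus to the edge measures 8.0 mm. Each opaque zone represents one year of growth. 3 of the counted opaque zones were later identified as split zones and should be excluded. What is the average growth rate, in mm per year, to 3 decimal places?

0.182 mm per year

True opaque zone count = 45 − 3 + 2 = 44.
Extension rate ≈ 8.0 / 44 = 0.182 mm per year.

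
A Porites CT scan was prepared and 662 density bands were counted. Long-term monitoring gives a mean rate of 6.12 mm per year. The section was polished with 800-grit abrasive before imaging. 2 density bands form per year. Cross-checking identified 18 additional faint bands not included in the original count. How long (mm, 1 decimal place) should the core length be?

2080.8 mm

After corrections the count is 662 + 18 = 680 density bands.
Dividing by 2 density bands per year: 680 / 2 = 340 years.
340 years at 6.12 mm/year gives 6.12 × 340 = 2080.8 mm.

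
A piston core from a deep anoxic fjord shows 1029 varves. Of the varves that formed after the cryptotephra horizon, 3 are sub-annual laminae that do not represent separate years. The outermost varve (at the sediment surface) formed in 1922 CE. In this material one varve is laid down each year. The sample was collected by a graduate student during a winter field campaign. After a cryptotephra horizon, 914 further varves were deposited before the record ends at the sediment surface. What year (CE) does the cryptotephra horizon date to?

1011 CE

914 varves formed after the cryptotephra horizon.
Removing the 3 false varves leaves 914 − 3 = 911 true varves beyond the cryptotephra horizon.
Counting back 911 years from 1922 CE places the cryptotephra horizon in 1922 − 911 = 1011 CE.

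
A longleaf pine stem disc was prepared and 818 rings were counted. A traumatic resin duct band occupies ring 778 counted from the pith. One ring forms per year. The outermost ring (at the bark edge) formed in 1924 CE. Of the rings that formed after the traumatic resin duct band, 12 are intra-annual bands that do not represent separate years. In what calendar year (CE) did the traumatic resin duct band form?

Between ring 778 and the bark edge there are 818 − 778 = 40 rings.
40 − 12 false = 28 true rings after the traumatic resin duct band.
1924 − 28 = 1896 CE.

1896 CE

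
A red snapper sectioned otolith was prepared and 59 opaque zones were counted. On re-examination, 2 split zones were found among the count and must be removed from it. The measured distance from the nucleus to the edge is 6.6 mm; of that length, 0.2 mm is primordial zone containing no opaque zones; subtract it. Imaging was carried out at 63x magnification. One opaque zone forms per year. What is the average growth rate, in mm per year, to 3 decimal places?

Correcting the raw count gives 59 − 2 = 57 true opaque zones.
Net length = 6.6 − 0.2 = 6.4 mm.
Extension rate ≈ 6.4 / 57 = 0.112 mm per year.

0.112 mm per year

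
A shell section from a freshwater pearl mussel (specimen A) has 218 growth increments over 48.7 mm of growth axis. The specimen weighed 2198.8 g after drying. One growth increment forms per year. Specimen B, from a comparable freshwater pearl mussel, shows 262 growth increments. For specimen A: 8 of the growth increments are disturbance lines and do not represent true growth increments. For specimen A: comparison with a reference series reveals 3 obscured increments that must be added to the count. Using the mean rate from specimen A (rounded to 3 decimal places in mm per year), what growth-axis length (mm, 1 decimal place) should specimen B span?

Specimen A: true growth increment count = 218 − 8 + 3 = 213.
A: Mean rate = 48.7 mm / 213 years ≈ 0.229 mm/year.
Length of B = 0.229 × 262 = 60.0 mm.

60.0 mm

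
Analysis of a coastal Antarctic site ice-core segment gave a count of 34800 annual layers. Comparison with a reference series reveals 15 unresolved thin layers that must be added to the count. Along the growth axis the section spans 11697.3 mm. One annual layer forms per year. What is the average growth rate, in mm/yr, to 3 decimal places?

0.336 mm/yr

After corrections the count is 34800 + 15 = 34815 annual layers.
Extension rate ≈ 11697.3 / 34815 = 0.336 mm/yr.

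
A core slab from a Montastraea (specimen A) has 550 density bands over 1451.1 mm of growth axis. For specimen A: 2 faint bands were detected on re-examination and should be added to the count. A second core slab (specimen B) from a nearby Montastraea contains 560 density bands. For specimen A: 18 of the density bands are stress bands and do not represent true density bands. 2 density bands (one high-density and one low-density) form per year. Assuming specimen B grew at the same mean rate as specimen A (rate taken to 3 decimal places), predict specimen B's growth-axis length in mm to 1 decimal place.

1521.8 mm

Specimen A: correcting the raw count gives 550 − 18 + 2 = 534 true density bands.
Specimen A: dividing by 2 density bands per year: 534 / 2 = 267 years.
A: Mean rate = 1451.1 mm / 267 years ≈ 5.435 mm/yr.
Specimen B: 560 density bands at 2 per year is 560 / 2 = 280 years. Length of B = 5.435 × 280 = 1521.8 mm.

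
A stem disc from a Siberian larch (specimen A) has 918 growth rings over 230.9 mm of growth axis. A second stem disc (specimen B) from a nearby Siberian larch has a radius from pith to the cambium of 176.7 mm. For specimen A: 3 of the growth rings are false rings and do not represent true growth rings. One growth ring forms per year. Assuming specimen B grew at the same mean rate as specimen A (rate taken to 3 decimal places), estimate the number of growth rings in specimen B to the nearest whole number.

Specimen A: correcting the raw count gives 918 − 3 = 915 true growth rings.
A: 230.9 mm over 915 years gives 230.9 / 915 ≈ 0.252 mm/yr.
For B, 176.7 / 0.252 = 701.19 years ≈ 701 growth rings.

701 growth rings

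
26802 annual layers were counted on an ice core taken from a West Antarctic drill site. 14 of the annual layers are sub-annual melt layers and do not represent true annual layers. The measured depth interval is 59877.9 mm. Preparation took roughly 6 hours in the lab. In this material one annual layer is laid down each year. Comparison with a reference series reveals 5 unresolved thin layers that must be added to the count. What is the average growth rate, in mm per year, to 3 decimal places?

2.235 mm per year

True annual layer count = 26802 − 14 + 5 = 26793.
Extension rate ≈ 59877.9 / 26793 = 2.235 mm per year.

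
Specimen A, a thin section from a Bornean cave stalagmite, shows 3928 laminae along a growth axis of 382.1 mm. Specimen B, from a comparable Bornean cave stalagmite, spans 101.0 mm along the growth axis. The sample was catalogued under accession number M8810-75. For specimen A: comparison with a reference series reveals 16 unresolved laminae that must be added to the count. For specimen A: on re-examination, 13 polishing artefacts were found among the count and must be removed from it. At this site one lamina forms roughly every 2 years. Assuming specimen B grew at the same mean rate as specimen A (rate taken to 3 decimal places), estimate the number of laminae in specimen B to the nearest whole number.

1031 laminae

Specimen A: after corrections the count is 3928 − 13 + 16 = 3931 laminae.
Specimen A: at 2 years per lamina, 3931 × 2 = 7862 years.
A: Mean rate = 382.1 mm / 7862 years ≈ 0.049 mm per year.
For B, 101.0 / 0.049 = 2061.22 years; at 2 years per lamina that is 2061.22 / 2 ≈ 1031 laminae.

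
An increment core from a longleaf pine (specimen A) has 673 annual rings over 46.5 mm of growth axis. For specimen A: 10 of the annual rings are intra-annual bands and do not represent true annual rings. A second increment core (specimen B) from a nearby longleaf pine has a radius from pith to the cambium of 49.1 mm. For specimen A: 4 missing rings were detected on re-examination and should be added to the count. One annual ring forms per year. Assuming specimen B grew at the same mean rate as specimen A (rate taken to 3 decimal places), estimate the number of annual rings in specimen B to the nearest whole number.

701 annual rings

Specimen A: correcting the raw count gives 673 − 10 + 4 = 667 true annual rings.
A: Extension rate ≈ 46.5 / 667 = 0.070 mm per year.
For B, 49.1 / 0.070 = 701.43 years ≈ 701 annual rings.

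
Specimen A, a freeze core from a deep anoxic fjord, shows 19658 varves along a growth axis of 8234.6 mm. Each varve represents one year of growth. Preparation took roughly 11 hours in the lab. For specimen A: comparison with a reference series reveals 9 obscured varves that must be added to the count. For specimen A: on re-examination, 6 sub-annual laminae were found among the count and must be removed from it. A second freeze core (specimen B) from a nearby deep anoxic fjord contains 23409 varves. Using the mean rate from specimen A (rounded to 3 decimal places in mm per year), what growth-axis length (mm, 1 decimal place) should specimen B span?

Specimen A: correcting the raw count gives 19658 − 6 + 9 = 19661 true varves.
A: Extension rate ≈ 8234.6 / 19661 = 0.419 mm/yr.
Length of B = 0.419 × 23409 = 9808.4 mm.

9808.4 mm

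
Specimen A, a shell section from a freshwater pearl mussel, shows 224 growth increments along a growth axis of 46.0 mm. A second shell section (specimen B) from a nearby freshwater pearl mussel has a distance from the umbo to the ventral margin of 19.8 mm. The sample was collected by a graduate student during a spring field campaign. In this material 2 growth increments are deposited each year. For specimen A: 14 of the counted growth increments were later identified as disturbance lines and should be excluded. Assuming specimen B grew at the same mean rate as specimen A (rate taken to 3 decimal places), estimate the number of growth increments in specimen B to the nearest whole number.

90 growth increments

Specimen A: after corrections the count is 224 − 14 = 210 growth increments.
Specimen A: 210 growth increments at 2 per year is 210 / 2 = 105 years.
A: 46.0 mm over 105 years gives 46.0 / 105 ≈ 0.438 mm per year.
Specimen B: 19.8 mm / 0.438 mm per year = 45.21 years; at 2 growth increments per year that is 45.21 × 2 ≈ 90 growth increments.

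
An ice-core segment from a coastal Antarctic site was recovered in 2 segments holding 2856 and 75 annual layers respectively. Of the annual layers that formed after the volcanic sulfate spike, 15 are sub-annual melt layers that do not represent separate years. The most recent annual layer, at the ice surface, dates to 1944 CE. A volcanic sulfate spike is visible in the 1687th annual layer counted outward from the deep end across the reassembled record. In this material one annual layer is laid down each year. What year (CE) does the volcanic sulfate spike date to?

Total annual layers = 2856 + 75 = 2931.
Between annual layer 1687 and the ice surface there are 2931 − 1687 = 1244 annual layers.
Removing the 15 false annual layers leaves 1244 − 15 = 1229 true annual layers beyond the volcanic sulfate spike.
The annual layer at the ice surface is 1944 CE, so the volcanic sulfate spike dates to 1944 − 1229 = 715 CE.

715 CE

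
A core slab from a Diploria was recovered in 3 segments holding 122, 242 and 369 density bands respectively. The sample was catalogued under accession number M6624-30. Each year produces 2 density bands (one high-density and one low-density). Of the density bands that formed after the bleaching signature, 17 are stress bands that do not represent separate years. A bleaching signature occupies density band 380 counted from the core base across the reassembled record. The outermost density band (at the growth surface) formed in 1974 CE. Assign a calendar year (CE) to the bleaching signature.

1806 CE

Total density bands = 122 + 242 + 369 = 733.
Between density band 380 and the growth surface there are 733 − 380 = 353 density bands.
Removing the 17 false density bands leaves 353 − 17 = 336 true density bands beyond the bleaching signature.
With 2 density bands per year, 336 / 2 = 168 years.
Counting back 168 years from 1974 CE places the bleaching signature in 1974 − 168 = 1806 CE.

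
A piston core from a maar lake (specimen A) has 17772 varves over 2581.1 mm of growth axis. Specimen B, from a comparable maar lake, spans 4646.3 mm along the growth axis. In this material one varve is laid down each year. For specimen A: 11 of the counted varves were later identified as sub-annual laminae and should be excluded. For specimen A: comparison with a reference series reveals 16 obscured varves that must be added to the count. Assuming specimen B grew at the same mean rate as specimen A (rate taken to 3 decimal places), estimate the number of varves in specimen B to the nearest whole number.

Specimen A: adjusted count: 17772 − 11 + 16 = 17777 varves.
A: 2581.1 mm over 17777 years gives 2581.1 / 17777 ≈ 0.145 mm per year.
Specimen B: 4646.3 mm / 0.145 mm per year = 32043.45 years ≈ 32043 varves.

32043 varves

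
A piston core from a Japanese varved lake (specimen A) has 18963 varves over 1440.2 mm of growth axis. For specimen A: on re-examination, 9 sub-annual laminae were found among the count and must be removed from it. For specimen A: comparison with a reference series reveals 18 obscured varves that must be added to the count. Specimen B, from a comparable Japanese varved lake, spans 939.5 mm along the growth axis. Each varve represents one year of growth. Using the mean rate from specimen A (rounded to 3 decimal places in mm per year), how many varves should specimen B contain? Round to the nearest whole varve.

Specimen A: true varve count = 18963 − 9 + 18 = 18972.
A: 1440.2 mm over 18972 years gives 1440.2 / 18972 ≈ 0.076 mm per year.
Specimen B: 939.5 mm / 0.076 mm per year = 12361.84 years ≈ 12362 varves.

12362 varves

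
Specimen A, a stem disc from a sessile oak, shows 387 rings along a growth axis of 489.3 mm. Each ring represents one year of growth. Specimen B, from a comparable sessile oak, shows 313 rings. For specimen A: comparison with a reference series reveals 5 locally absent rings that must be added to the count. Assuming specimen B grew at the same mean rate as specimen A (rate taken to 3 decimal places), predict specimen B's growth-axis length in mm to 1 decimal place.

Specimen A: after corrections the count is 387 + 5 = 392 rings.
A: 489.3 mm over 392 years gives 489.3 / 392 ≈ 1.248 mm/year.
For B, 1.248 mm/year × 313 years = 390.6 mm.

390.6 mm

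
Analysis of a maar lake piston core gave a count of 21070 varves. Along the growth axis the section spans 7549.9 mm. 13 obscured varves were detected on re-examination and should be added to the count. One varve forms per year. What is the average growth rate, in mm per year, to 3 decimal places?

0.358 mm per year

Adjusted count: 21070 + 13 = 21083 varves.
7549.9 mm over 21083 years gives 7549.9 / 21083 ≈ 0.358 mm per year.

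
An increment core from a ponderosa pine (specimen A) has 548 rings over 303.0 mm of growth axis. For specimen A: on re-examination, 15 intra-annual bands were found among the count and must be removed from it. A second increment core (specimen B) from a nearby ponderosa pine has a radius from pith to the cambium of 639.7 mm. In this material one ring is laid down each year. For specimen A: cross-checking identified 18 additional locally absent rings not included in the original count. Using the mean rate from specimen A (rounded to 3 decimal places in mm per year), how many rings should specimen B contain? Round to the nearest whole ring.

1163 rings

Specimen A: true ring count = 548 − 15 + 18 = 551.
A: Mean rate = 303.0 mm / 551 years ≈ 0.550 mm/yr.
Specimen B: 639.7 mm / 0.550 mm per year = 1163.09 years ≈ 1163 rings.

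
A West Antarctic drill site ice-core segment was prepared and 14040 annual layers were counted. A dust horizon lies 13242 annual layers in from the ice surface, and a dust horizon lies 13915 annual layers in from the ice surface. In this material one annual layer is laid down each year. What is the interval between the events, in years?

673 years

Separation: 13915 − 13242 = 673 annual layers.
One annual layer per year makes the interval 673 years.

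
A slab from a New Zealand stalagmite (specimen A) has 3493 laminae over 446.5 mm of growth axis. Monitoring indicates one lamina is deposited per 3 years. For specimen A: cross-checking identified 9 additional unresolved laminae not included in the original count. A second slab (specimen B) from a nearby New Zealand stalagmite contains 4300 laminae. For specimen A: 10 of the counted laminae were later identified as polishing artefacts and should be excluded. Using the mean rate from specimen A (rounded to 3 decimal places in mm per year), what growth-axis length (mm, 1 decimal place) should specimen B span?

Specimen A: correcting the raw count gives 3493 − 10 + 9 = 3492 true laminae.
Specimen A: multiplying by 3 years per lamina: 3492 × 3 = 10476 years.
A: Mean rate = 446.5 mm / 10476 years ≈ 0.043 mm per year.
Specimen B: at 3 years per lamina, 4300 × 3 = 12900 years. Length of B = 0.043 × 12900 = 554.7 mm.

554.7 mm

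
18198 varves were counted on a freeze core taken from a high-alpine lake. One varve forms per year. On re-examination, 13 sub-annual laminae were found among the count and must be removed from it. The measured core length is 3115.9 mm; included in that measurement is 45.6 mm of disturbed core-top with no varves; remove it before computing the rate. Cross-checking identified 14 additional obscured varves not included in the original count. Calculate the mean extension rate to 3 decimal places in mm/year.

Correcting the raw count gives 18198 − 13 + 14 = 18199 true varves.
Net length = 3115.9 − 45.6 = 3070.3 mm.
Mean rate = 3070.3 mm / 18199 years ≈ 0.169 mm/year.

0.169 mm/year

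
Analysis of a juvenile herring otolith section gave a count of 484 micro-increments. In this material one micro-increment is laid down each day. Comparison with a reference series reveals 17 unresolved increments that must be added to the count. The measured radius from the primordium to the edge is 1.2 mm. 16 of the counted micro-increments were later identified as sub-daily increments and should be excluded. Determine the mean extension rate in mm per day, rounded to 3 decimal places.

0.002 mm per day

Correcting the raw count gives 484 − 16 + 17 = 485 true micro-increments.
Mean rate = 1.2 mm / 485 days ≈ 0.002 mm per day.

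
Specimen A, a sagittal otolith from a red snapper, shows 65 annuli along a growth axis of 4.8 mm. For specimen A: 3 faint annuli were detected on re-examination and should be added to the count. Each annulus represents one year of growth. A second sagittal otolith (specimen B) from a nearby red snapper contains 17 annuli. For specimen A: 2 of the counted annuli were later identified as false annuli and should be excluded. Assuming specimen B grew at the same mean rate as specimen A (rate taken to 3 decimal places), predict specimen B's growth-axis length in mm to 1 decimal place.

1.2 mm

Specimen A: true annulus count = 65 − 2 + 3 = 66.
A: Extension rate ≈ 4.8 / 66 = 0.073 mm/yr.
For B, 0.073 mm/year × 17 years = 1.2 mm.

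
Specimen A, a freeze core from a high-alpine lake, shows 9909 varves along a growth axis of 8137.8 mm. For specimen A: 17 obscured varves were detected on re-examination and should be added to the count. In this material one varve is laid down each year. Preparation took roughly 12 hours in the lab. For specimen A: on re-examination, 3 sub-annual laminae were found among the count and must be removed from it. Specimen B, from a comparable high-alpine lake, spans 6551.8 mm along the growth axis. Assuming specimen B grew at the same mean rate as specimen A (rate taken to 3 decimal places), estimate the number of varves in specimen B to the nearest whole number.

7990 varves

Specimen A: correcting the raw count gives 9909 − 3 + 17 = 9923 true varves.
A: Mean rate = 8137.8 mm / 9923 years ≈ 0.820 mm/yr.
B spans 6551.8 / 0.820 = 7990.00 years ≈ 7990 varves.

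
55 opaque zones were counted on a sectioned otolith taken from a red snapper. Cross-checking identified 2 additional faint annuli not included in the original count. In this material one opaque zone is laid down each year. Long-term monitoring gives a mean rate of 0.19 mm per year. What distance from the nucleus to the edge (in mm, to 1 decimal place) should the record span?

10.8 mm

Adjusted count: 55 + 2 = 57 opaque zones.
57 years at 0.19 mm/year gives 0.19 × 57 = 10.8 mm.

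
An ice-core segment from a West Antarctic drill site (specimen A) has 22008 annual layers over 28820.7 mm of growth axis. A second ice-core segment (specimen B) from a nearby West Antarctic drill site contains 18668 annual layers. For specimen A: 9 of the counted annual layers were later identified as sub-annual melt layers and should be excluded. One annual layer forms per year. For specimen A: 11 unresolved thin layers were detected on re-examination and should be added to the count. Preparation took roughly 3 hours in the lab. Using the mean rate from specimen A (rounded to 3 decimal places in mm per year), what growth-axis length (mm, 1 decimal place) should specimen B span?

24436.4 mm

Specimen A: adjusted count: 22008 − 9 + 11 = 22010 annual layers.
A: Mean rate = 28820.7 mm / 22010 years ≈ 1.309 mm per year.
For B, 1.309 mm/year × 18668 years = 24436.4 mm.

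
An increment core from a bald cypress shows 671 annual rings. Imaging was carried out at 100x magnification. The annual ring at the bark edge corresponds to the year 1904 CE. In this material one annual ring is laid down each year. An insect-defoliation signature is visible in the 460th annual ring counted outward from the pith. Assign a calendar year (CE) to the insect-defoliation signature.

1693 CE

671 − 460 = 211 annual rings lie beyond the insect-defoliation signature toward the bark edge.
1904 − 211 = 1693 CE.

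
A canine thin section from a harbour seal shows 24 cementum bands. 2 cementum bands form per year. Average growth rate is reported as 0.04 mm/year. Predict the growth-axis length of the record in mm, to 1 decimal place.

0.5 mm

With 2 cementum bands per year, 24 / 2 = 12 years.
12 years at 0.04 mm/year gives 0.04 × 12 = 0.5 mm.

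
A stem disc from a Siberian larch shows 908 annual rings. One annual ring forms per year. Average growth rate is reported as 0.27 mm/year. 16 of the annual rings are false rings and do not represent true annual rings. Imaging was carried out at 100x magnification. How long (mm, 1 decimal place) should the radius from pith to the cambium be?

True annual ring count = 908 − 16 = 892.
892 years at 0.27 mm/year gives 0.27 × 892 = 240.8 mm.

240.8 mm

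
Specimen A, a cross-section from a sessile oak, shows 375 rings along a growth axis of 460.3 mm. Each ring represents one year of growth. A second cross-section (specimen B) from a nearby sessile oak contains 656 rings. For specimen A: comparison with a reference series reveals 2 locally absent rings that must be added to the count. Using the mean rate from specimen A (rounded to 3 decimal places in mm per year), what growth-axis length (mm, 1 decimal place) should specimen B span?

801.0 mm

Specimen A: adjusted count: 375 + 2 = 377 rings.
A: Extension rate ≈ 460.3 / 377 = 1.221 mm/yr.
B's length ≈ 1.221 × 656 = 801.0 mm.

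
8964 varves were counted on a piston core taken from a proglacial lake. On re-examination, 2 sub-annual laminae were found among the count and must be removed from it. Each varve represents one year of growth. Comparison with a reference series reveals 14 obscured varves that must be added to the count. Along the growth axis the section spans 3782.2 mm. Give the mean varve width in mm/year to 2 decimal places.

0.42 mm/year

True varve count = 8964 − 2 + 14 = 8976.
3782.2 mm over 8976 years gives 3782.2 / 8976 ≈ 0.42 mm/year.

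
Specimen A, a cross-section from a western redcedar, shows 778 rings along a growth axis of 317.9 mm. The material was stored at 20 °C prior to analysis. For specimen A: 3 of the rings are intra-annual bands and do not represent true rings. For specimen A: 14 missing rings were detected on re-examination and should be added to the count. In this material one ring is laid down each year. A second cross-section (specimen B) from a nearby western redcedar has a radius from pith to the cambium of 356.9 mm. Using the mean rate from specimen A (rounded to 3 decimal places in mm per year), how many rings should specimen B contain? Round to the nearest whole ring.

886 rings

Specimen A: true ring count = 778 − 3 + 14 = 789.
A: Extension rate ≈ 317.9 / 789 = 0.403 mm/year.
For B, 356.9 / 0.403 = 885.61 years ≈ 886 rings.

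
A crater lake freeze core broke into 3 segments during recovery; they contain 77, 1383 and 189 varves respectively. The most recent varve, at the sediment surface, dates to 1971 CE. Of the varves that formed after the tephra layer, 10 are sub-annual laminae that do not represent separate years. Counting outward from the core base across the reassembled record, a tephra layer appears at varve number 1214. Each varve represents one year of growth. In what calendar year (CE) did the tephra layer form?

Total varves = 77 + 1383 + 189 = 1649.
1649 − 1214 = 435 varves lie beyond the tephra layer toward the sediment surface.
Excluding 10 false varves: 435 − 10 = 425.
1971 − 425 = 1546 CE.

1546 CE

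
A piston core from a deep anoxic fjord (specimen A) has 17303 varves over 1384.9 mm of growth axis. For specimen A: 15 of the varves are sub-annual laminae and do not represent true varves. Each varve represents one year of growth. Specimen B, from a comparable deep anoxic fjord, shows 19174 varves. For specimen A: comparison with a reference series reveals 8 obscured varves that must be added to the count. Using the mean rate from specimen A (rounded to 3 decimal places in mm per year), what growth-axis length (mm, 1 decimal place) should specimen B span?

Specimen A: correcting the raw count gives 17303 − 15 + 8 = 17296 true varves.
A: Extension rate ≈ 1384.9 / 17296 = 0.080 mm/yr.
B's length ≈ 0.080 × 19174 = 1533.9 mm.

1533.9 mm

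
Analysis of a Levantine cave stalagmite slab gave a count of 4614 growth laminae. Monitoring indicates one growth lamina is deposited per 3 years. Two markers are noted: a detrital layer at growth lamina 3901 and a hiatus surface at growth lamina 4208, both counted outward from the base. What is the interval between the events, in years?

921 yr

The two markers are separated by 4208 − 3901 = 307 growth laminae.
307 growth laminae at 3 years each span 307 × 3 = 921 years.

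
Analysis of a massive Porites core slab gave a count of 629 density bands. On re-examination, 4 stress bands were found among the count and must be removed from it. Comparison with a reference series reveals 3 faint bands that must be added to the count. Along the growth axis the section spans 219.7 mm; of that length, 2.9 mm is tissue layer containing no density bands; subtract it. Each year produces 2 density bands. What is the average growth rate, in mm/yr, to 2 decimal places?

0.69 mm/yr

Adjusted count: 629 − 4 + 3 = 628 density bands.
628 density bands at 2 per year is 628 / 2 = 314 years.
Net length = 219.7 − 2.9 = 216.8 mm.
Mean rate = 216.8 mm / 314 years ≈ 0.69 mm/yr.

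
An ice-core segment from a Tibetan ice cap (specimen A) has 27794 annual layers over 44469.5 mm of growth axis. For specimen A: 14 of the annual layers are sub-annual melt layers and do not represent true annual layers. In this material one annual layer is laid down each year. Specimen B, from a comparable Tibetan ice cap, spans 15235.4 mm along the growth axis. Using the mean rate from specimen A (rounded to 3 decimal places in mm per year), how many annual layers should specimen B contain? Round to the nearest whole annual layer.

9516 annual layers

Specimen A: adjusted count: 27794 − 14 = 27780 annual layers.
A: 44469.5 mm over 27780 years gives 44469.5 / 27780 ≈ 1.601 mm/year.
B spans 15235.4 / 1.601 = 9516.18 years ≈ 9516 annual layers.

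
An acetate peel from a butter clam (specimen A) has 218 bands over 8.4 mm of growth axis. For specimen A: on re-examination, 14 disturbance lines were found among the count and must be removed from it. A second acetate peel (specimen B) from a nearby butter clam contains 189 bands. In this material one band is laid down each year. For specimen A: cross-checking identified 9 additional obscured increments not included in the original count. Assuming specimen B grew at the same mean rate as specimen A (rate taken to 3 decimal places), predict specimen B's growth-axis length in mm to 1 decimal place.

7.4 mm

Specimen A: after corrections the count is 218 − 14 + 9 = 213 bands.
A: 8.4 mm over 213 years gives 8.4 / 213 ≈ 0.039 mm per year.
B's length ≈ 0.039 × 189 = 7.4 mm.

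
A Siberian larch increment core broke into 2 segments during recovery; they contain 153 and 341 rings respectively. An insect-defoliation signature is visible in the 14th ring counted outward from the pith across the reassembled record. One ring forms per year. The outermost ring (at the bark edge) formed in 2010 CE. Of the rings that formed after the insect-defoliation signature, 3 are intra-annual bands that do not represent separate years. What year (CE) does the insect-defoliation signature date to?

1533 CE

Total rings = 153 + 341 = 494.
The insect-defoliation signature sits at ring 14 from the pith, so 494 − 14 = 480 rings formed after it.
Removing the 3 false rings leaves 480 − 3 = 477 true rings beyond the insect-defoliation signature.
The ring at the bark edge is 2010 CE, so the insect-defoliation signature dates to 2010 − 477 = 1533 CE.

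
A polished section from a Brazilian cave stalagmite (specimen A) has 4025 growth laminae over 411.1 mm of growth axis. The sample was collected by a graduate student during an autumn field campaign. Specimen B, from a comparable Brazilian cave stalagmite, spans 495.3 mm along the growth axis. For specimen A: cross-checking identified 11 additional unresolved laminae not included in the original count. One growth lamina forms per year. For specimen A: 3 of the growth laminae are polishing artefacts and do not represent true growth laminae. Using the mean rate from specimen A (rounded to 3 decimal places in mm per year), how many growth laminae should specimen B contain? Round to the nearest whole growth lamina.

4856 growth laminae

Specimen A: adjusted count: 4025 − 3 + 11 = 4033 growth laminae.
A: 411.1 mm over 4033 years gives 411.1 / 4033 ≈ 0.102 mm/year.
B spans 495.3 / 0.102 = 4855.88 years ≈ 4856 growth laminae.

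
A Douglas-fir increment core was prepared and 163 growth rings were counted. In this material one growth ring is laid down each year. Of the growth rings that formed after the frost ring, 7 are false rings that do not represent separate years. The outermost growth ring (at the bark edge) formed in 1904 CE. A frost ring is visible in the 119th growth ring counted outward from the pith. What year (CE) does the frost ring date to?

163 − 119 = 44 growth rings lie beyond the frost ring toward the bark edge.
Excluding 7 false growth rings: 44 − 7 = 37.
Counting back 37 years from 1904 CE places the frost ring in 1904 − 37 = 1867 CE.

1867 CE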